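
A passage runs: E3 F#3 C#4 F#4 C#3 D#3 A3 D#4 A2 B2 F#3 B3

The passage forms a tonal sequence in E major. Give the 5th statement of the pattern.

D#2 E2 B2 E3

Unit = 4 notes; the statements start on E3, C#3, A2, moving down a 3rd each time.
Extending down a 3rd: F#2 → D#2.
Statement 5 starts on D#2 and keeps the same diatonic contour: D#2 E2 B2 E3.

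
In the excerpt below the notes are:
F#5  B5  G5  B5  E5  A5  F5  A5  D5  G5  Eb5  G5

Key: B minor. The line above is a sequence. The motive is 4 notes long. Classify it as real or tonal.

Each cell has the same semitone pattern (5, -4, 4) — intervals are preserved exactly.
And F5 lies outside B minor, so the sequence is real rather than tonal.

real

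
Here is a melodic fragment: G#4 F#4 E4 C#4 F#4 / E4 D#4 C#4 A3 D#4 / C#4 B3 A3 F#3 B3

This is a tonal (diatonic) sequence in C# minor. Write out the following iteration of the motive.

The 5-note cells begin on G#4, E4, C#4 — each down a 3rd from the last.
Statement 4 starts on A3 and keeps the same diatonic contour: A3 G#3 F#3 D#3 G#3.

A3 G#3 F#3 D#3 G#3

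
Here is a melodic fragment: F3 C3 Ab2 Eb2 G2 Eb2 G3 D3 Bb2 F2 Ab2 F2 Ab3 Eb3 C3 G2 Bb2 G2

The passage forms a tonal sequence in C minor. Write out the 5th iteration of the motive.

C4 G3 Eb3 Bb2 D3 Bb2

Taking 6-note groups, the heads are F3, G3, Ab3: the pattern moves up a 2nd.
Extending up a 2nd: Bb3 → C4.
Statement 5 starts on C4 and keeps the same diatonic contour: C4 G3 Eb3 Bb2 D3 Bb2.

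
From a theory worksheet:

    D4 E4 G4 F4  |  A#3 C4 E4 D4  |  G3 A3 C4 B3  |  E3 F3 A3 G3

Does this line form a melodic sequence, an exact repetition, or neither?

Note 1 of cell 2 is A#3; if this were a sequence it would be B3. No unit length gives a consistent transposition pattern.

neither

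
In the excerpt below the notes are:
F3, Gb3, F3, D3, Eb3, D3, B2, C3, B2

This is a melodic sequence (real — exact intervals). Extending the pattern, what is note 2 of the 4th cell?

With 3-note cells, note 2 of each statement runs Gb3, Eb3, C3.
One more down a 3rd gives A2.

A2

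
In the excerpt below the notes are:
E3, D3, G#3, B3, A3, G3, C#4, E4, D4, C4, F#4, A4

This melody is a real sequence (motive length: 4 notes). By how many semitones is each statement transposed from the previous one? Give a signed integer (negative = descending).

5

With a 4-note motive the entries are E3, A3, D4, each up a 4th from the previous.
E3 to A3 spans +5 semitones.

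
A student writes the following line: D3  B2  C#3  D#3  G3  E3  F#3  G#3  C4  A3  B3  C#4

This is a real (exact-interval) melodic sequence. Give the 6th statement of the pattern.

The 4-note cells begin on D3, G3, C4 — each up a 4th from the last.
Continuing the starts: F4 → Bb4 → Eb5.
From Eb5 the exact shape gives Eb5 C5 D5 E5.

Eb5 C5 D5 E5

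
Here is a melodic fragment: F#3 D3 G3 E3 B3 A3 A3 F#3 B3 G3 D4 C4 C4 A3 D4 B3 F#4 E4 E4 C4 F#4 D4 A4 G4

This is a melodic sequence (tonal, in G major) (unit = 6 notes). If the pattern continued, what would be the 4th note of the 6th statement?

A4

Grouping in 6s, the 4th note of each cell is E3, G3, B3, D4.
Carrying that up a 3rd forward: F#4 → A4.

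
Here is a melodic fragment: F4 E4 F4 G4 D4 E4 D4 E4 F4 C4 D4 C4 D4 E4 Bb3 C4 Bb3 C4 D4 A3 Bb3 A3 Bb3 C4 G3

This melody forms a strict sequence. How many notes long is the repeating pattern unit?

5

There are 25 notes; a 5-note unit gives 5 cells:
F4 E4 F4 G4 D4 | E4 D4 E4 F4 C4 | D4 C4 D4 E4 Bb3 | C4 Bb3 C4 D4 A3 | Bb3 A3 Bb3 C4 G3
Each cell is the previous one down a 2nd — so the unit is 5 notes.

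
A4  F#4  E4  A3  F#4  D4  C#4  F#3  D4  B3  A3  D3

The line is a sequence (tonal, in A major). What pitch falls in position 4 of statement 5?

With 4-note cells, note 4 of each statement runs A3, F#3, D3.
Extending down a 3rd: B2 → G#2.

G#2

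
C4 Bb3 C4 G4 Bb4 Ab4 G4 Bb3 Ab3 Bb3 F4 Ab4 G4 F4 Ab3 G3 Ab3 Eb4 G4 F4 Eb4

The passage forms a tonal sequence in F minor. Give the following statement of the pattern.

G3 F3 G3 Db4 F4 Eb4 Db4

With a 7-note motive the entries are C4, Bb3, Ab3, each down a 2nd from the previous.
Statement 4 starts on G3 and keeps the same diatonic contour: G3 F3 G3 Db4 F4 Eb4 Db4.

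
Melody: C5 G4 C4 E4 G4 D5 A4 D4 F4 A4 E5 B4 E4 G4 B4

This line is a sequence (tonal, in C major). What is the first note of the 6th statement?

A5

With a 5-note motive the entries are C5, D5, E5, each up a 2nd from the previous.
Extending the heads up a 2nd: F5 → G5 → A5.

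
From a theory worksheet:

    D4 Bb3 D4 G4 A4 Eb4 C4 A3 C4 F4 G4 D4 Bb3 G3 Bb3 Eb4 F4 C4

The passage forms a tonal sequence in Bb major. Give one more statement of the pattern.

Taking 6-note groups, the heads are D4, C4, Bb3: the pattern moves down a 2nd.
Statement 4 starts on A3 and keeps the same diatonic contour: A3 F3 A3 D4 Eb4 Bb3.

A3 F3 A3 D4 Eb4 Bb3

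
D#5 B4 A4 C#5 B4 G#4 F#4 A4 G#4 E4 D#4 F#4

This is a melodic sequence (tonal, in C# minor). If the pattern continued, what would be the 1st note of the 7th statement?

Grouping in 4s, the 1st note of each cell is D#5, B4, G#4.
Carrying that down a 3rd forward: E4 → C#4 → A3 → F#3.

F#3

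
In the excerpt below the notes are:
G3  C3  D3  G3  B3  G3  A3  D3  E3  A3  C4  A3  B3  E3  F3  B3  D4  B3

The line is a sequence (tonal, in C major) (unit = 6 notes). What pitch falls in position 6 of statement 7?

The unit is 6 notes. Position-6 pitches of the 3 shown cells: G3, A3, B3.
Carrying that up a 2nd forward: C4 → D4 → E4 → F4.

F4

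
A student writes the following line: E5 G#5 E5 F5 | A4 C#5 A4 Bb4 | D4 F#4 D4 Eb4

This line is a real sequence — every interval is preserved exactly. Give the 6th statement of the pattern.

Unit = 4 notes; the statements start on E5, A4, D4, moving down a 5th each time.
Extending down a 5th: G3 → C3 → F2.
From F2 the exact shape gives F2 A2 F2 Gb2.

F2 A2 F2 Gb2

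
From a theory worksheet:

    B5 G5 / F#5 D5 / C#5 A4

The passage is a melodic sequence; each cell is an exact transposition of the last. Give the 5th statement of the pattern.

D#4 B3

Taking 2-note groups, the heads are B5, F#5, C#5: the pattern moves down a 4th.
Carrying on: G#4 → D#4.
From D#4 the exact shape gives D#4 B3.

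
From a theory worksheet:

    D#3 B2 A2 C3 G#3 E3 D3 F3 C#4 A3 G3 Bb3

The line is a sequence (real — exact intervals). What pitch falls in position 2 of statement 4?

Grouping in 4s, the 2nd note of each cell is B2, E3, A3.
From A3, up a 4th gives D4.

D4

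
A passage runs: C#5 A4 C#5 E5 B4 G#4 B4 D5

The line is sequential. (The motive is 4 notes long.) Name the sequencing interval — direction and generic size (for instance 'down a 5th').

down a 2nd

Unit = 4 notes; the statements start on C#5, B4, moving down a 2nd each time.
From C#5 to B4: down a 2nd.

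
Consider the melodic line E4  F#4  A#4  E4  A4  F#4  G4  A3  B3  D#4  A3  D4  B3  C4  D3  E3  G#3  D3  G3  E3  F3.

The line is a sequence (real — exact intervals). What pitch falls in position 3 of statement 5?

The unit is 7 notes. Position-3 pitches of the 3 shown cells: A#4, D#4, G#3.
Extending down a 5th: C#3 → F#2.

F#2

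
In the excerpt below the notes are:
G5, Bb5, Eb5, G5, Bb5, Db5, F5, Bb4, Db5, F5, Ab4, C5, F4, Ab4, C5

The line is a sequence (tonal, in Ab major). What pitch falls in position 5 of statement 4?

Grouping in 5s, the 5th note of each cell is Bb5, F5, C5.
One more down a 4th gives G4.

G4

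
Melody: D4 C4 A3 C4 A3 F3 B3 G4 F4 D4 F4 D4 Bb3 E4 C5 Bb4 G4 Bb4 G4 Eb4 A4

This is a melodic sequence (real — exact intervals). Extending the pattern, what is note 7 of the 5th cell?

The unit is 7 notes. Position-7 pitches of the 3 shown cells: B3, E4, A4.
Each moves up a 4th. Continuing: D5 → G5.

G5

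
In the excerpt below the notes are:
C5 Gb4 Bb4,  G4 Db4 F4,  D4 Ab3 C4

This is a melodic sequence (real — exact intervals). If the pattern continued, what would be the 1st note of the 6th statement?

With 3-note cells, note 1 of each statement runs C5, G4, D4.
Carrying that down a 4th forward: A3 → E3 → B2.

B2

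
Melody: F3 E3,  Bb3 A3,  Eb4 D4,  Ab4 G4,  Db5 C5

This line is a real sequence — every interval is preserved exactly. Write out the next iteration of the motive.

Unit = 2 notes; the statements start on F3, Bb3, Eb4, Ab4, Db5, moving up a 4th each time.
So cell 6 is Gb5 F5.

Gb5 F5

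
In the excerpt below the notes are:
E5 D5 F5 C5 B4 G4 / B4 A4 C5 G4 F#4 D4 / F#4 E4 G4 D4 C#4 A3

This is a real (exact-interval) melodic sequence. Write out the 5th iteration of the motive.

G#3 F#3 A3 E3 D#3 B2

Taking 6-note groups, the heads are E5, B4, F#4: the pattern moves down a 4th.
Extending down a 4th: C#4 → G#3.
So cell 5 is G#3 F#3 A3 E3 D#3 B2.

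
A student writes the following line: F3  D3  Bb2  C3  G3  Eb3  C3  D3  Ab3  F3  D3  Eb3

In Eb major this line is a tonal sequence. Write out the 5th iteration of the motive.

Taking 4-note groups, the heads are F3, G3, Ab3: the pattern moves up a 2nd.
Extending up a 2nd: Bb3 → C4.
From C4 the diatonic shape gives C4 Ab3 F3 G3.

C4 Ab3 F3 G3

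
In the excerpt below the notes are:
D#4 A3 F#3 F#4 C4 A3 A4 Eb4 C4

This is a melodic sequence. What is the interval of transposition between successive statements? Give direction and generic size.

Unit = 3 notes; the statements start on D#4, F#4, A4, moving up a 3rd each time.
D#4 to F#4 is up a 3rd.

up a 3rd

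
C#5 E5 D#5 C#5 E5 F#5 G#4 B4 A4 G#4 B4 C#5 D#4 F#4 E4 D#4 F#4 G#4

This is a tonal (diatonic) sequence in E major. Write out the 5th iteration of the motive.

E3 G#3 F#3 E3 G#3 A3

With a 6-note motive the entries are C#5, G#4, D#4, each down a 4th from the previous.
Continuing the starts: A3 → E3.
Statement 5 starts on E3 and keeps the same diatonic contour: E3 G#3 F#3 E3 G#3 A3.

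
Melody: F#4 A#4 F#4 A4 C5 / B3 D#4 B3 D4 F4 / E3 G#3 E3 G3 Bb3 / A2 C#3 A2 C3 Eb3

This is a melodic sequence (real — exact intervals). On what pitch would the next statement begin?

D2

With a 5-note motive the entries are F#4, B3, E3, A2, each down a 5th from the previous.
The next head, down a 5th from A2, is D2.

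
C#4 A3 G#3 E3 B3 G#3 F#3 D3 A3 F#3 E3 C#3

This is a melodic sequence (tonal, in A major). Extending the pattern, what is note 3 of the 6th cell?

The unit is 4 notes. Position-3 pitches of the 3 shown cells: G#3, F#3, E3.
Carrying that down a 2nd forward: D3 → C#3 → B2.

B2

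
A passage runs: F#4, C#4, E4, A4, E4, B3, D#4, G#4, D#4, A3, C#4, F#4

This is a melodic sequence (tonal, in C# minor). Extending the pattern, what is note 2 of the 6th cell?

The unit is 4 notes. Position-2 pitches of the 3 shown cells: C#4, B3, A3.
Each moves down a 2nd. Continuing: G#3 → F#3 → E3.

E3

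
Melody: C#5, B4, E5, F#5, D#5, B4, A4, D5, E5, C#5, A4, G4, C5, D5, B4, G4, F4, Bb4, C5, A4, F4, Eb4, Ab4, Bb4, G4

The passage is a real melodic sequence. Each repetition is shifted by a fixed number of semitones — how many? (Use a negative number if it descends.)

The 5-note cells begin on C#5, B4, A4, G4, F4 — each down a 2nd from the last.
Counting half-steps from C#5 to B4: -2.

-2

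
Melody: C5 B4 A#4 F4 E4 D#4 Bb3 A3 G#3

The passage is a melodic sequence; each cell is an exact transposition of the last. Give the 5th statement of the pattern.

With a 3-note motive the entries are C5, F4, Bb3, each down a 5th from the previous.
Continuing the starts: Eb3 → Ab2.
Statement 5 starts on Ab2 and keeps the same exact contour: Ab2 G2 F#2.

Ab2 G2 F#2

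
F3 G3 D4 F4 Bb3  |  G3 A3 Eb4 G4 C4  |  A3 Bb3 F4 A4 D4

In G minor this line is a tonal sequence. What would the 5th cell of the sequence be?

C4 D4 A4 C5 F4

With a 5-note motive the entries are F3, G3, A3, each up a 2nd from the previous.
Extending up a 2nd: Bb3 → C4.
Statement 5 starts on C4 and keeps the same diatonic contour: C4 D4 A4 C5 F4.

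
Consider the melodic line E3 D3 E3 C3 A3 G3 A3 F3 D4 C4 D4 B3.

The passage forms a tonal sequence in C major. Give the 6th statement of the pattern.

Unit = 4 notes; the statements start on E3, A3, D4, moving up a 4th each time.
Extending up a 4th: G4 → C5 → F5.
So cell 6 is F5 E5 F5 D5.

F5 E5 F5 D5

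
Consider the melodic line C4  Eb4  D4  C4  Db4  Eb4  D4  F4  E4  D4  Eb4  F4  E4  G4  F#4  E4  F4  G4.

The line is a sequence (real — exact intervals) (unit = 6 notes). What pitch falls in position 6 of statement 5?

B4

The unit is 6 notes. Position-6 pitches of the 3 shown cells: Eb4, F4, G4.
Extending up a 2nd: A4 → B4.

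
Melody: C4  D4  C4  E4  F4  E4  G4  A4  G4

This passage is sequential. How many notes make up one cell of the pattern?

9 notes total. Splitting into 3 groups of 3:
C4 D4 C4 | E4 F4 E4 | G4 A4 G4
That's a consistent up a 3rd shift per cell, and no other grouping gives one.

3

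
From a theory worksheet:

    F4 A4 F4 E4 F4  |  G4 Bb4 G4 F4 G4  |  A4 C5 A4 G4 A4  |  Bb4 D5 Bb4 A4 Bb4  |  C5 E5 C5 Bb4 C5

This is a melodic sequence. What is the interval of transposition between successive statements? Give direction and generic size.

Unit = 5 notes; the statements start on F4, G4, A4, Bb4, C5, moving up a 2nd each time.
From F4 to G4: up a 2nd.

up a 2nd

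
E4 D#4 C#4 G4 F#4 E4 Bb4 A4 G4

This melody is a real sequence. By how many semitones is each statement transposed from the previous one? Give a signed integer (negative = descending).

The 3-note cells begin on E4, G4, Bb4 — each up a 3rd from the last.
Counting half-steps from E4 to G4: 3.

3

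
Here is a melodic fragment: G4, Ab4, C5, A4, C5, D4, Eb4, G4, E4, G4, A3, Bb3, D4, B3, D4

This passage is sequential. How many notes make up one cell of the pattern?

5

15 notes total. Splitting into 3 groups of 5:
G4 Ab4 C5 A4 C5 | D4 Eb4 G4 E4 G4 | A3 Bb3 D4 B3 D4
Each cell is the previous one down a 4th — so the unit is 5 notes.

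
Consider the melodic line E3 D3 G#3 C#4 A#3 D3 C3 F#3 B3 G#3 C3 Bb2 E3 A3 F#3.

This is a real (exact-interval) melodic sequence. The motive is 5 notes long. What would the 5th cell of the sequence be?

Ab2 Gb2 C3 F3 D3

Unit = 5 notes; the statements start on E3, D3, C3, moving down a 2nd each time.
Extending down a 2nd: Bb2 → Ab2.
Statement 5 starts on Ab2 and keeps the same exact contour: Ab2 Gb2 C3 F3 D3.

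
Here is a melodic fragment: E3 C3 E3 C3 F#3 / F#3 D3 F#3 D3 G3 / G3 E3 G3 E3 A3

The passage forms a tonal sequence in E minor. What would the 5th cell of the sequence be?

Taking 5-note groups, the heads are E3, F#3, G3: the pattern moves up a 2nd.
Continuing the starts: A3 → B3.
From B3 the diatonic shape gives B3 G3 B3 G3 C4.

B3 G3 B3 G3 C4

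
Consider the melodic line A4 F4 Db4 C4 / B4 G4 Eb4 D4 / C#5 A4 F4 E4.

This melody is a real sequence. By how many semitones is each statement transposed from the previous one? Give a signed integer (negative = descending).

The 4-note cells begin on A4, B4, C#5 — each up a 2nd from the last.
Counting half-steps from A4 to B4: 2.

2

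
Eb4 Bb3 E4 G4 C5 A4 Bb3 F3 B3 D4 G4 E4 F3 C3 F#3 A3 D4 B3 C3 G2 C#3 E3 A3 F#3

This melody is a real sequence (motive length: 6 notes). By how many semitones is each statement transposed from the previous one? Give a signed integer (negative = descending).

The 6-note cells begin on Eb4, Bb3, F3, C3 — each down a 4th from the last.
Eb4→Bb3 is 58 − 63 = -5 semitones.

-5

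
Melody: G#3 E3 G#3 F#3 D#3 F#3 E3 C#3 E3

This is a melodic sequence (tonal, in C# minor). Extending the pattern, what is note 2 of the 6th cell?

G#2

With 3-note cells, note 2 of each statement runs E3, D#3, C#3.
Extending down a 2nd: B2 → A2 → G#2.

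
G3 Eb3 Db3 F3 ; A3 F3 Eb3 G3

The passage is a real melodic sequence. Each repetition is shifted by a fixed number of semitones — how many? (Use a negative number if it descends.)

2

The 4-note cells begin on G3, A3 — each up a 2nd from the last.
Counting half-steps from G3 to A3: 2.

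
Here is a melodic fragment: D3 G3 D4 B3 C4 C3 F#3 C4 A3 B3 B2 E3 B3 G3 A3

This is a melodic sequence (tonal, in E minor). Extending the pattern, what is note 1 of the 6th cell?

With 5-note cells, note 1 of each statement runs D3, C3, B2.
Each moves down a 2nd. Continuing: A2 → G2 → F#2.

F#2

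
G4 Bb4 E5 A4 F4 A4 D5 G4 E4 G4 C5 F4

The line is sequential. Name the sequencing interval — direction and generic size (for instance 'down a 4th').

down a 2nd

The 4-note cells begin on G4, F4, E4 — each down a 2nd from the last.
From G4 to F4: down a 2nd.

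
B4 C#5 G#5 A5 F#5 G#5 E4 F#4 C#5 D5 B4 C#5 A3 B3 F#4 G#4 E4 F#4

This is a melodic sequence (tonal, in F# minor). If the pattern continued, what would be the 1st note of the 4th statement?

D3

The unit is 6 notes. Position-1 pitches of the 3 shown cells: B4, E4, A3.
From A3, down a 5th gives D3.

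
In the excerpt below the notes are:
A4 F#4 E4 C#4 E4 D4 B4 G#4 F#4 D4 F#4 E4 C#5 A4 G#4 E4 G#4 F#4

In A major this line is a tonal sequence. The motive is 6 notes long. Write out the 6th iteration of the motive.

F#5 D5 C#5 A4 C#5 B4

Unit = 6 notes; the statements start on A4, B4, C#5, moving up a 2nd each time.
Carrying on: D5 → E5 → F#5.
Statement 6 starts on F#5 and keeps the same diatonic contour: F#5 D5 C#5 A4 C#5 B4.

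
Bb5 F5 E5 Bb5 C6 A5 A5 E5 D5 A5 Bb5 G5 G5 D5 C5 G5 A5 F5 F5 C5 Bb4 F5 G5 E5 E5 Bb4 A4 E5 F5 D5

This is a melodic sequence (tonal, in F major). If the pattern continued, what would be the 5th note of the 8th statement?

C5

With 6-note cells, note 5 of each statement runs C6, Bb5, A5, G5, F5.
Each moves down a 2nd. Continuing: E5 → D5 → C5.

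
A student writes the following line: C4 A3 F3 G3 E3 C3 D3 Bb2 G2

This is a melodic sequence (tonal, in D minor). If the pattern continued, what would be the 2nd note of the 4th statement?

Grouping in 3s, the 2nd note of each cell is A3, E3, Bb2.
One more down a 4th gives F2.

F2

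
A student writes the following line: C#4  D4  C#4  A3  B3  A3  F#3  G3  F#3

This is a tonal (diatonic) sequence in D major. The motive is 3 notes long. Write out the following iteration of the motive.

D3 E3 D3

The 3-note cells begin on C#4, A3, F#3 — each down a 3rd from the last.
From D3 the diatonic shape gives D3 E3 D3.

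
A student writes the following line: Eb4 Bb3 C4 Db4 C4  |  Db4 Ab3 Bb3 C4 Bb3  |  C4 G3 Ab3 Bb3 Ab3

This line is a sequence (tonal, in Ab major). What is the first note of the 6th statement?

G3

Taking 5-note groups, the heads are Eb4, Db4, C4: the pattern moves down a 2nd.
Continuing: Bb3 → Ab3 → G3. Statement 6 starts on G3.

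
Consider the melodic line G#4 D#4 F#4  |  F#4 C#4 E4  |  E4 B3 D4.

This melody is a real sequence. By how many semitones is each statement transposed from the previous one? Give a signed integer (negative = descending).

With a 3-note motive the entries are G#4, F#4, E4, each down a 2nd from the previous.
G#4→F#4 is 66 − 68 = -2 semitones.

-2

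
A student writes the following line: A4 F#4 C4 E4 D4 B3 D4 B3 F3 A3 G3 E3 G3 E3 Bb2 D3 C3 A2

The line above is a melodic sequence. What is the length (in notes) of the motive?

6

There are 18 notes; a 6-note unit gives 3 cells:
A4 F#4 C4 E4 D4 B3 | D4 B3 F3 A3 G3 E3 | G3 E3 Bb2 D3 C3 A2
Every group is a transposition down a 5th of the one before; no shorter unit works.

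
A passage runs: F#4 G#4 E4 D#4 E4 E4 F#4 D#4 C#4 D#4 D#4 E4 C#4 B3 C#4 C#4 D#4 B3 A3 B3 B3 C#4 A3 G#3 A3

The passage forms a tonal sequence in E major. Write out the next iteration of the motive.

A3 B3 G#3 F#3 G#3

Unit = 5 notes; the statements start on F#4, E4, D#4, C#4, B3, moving down a 2nd each time.
So cell 6 is A3 B3 G#3 F#3 G#3.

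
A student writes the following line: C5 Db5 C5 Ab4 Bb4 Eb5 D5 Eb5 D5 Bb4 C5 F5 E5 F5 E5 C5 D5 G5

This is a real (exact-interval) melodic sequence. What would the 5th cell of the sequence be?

G#5 A5 G#5 E5 F#5 B5

With a 6-note motive the entries are C5, D5, E5, each up a 2nd from the previous.
Continuing the starts: F#5 → G#5.
From G#5 the exact shape gives G#5 A5 G#5 E5 F#5 B5.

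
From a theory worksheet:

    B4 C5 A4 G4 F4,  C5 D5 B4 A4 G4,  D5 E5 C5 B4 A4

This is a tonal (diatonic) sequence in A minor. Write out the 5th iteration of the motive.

With a 5-note motive the entries are B4, C5, D5, each up a 2nd from the previous.
Extending up a 2nd: E5 → F5.
From F5 the diatonic shape gives F5 G5 E5 D5 C5.

F5 G5 E5 D5 C5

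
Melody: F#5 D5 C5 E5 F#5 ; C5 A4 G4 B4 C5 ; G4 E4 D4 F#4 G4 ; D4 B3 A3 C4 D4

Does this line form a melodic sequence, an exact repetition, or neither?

sequence

Each 5-note cell is the previous one transposed down a 4th.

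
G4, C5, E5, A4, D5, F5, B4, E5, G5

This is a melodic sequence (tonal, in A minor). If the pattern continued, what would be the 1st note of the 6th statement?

E5

The unit is 3 notes. Position-1 pitches of the 3 shown cells: G4, A4, B4.
Extending up a 2nd: C5 → D5 → E5.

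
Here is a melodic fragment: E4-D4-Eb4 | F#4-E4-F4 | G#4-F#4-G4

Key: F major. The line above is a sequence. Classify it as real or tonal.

real

Each cell has the same semitone pattern (-2, 1) — intervals are preserved exactly.
And Eb4 lies outside F major, so the sequence is real rather than tonal.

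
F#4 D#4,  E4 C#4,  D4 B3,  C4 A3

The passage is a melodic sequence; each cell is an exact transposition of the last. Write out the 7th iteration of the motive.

The 2-note cells begin on F#4, E4, D4, C4 — each down a 2nd from the last.
Continuing the starts: Bb3 → Ab3 → Gb3.
Statement 7 starts on Gb3 and keeps the same exact contour: Gb3 Eb3.

Gb3 Eb3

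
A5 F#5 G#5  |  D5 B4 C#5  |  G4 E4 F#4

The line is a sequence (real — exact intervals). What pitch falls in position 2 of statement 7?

C2

Grouping in 3s, the 2nd note of each cell is F#5, B4, E4.
Each moves down a 5th. Continuing: A3 → D3 → G2 → C2.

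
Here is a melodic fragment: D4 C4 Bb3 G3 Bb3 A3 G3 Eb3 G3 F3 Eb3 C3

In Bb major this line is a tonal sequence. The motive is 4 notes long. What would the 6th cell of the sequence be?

The 4-note cells begin on D4, Bb3, G3 — each down a 3rd from the last.
Extending down a 3rd: Eb3 → C3 → A2.
From A2 the diatonic shape gives A2 G2 F2 D2.

A2 G2 F2 D2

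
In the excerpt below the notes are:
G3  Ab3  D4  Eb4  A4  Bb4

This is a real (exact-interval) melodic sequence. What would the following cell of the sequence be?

Taking 2-note groups, the heads are G3, D4, A4: the pattern moves up a 5th.
From E5 the exact shape gives E5 F5.

E5 F5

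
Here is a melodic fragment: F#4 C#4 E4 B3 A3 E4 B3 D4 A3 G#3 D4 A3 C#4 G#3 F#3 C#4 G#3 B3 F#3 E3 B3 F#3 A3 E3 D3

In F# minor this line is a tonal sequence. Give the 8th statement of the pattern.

Taking 5-note groups, the heads are F#4, E4, D4, C#4, B3: the pattern moves down a 2nd.
Carrying on: A3 → G#3 → F#3.
Statement 8 starts on F#3 and keeps the same diatonic contour: F#3 C#3 E3 B2 A2.

F#3 C#3 E3 B2 A2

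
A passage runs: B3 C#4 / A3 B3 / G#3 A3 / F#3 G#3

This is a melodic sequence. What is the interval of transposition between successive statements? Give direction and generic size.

The 2-note cells begin on B3, A3, G#3, F#3 — each down a 2nd from the last.
From B3 to A3: down a 2nd.

down a 2nd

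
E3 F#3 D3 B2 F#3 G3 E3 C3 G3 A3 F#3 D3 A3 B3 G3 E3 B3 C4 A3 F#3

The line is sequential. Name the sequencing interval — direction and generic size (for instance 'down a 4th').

Taking 4-note groups, the heads are E3, F#3, G3, A3, B3: the pattern moves up a 2nd.
E3 to F#3 is up a 2nd.

up a 2nd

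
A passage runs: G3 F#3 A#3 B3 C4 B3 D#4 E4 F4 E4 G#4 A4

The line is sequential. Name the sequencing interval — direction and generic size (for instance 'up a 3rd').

Unit = 4 notes; the statements start on G3, C4, F4, moving up a 4th each time.
From G3 to C4: up a 4th.

up a 4th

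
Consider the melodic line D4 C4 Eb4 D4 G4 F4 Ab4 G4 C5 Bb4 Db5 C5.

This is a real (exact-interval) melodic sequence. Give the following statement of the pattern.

F5 Eb5 Gb5 F5

Taking 4-note groups, the heads are D4, G4, C5: the pattern moves up a 4th.
Statement 4 starts on F5 and keeps the same exact contour: F5 Eb5 Gb5 F5.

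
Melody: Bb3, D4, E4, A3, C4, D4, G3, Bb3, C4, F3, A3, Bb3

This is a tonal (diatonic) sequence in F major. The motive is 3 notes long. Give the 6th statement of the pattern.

D3 F3 G3

Unit = 3 notes; the statements start on Bb3, A3, G3, F3, moving down a 2nd each time.
Continuing the starts: E3 → D3.
Statement 6 starts on D3 and keeps the same diatonic contour: D3 F3 G3.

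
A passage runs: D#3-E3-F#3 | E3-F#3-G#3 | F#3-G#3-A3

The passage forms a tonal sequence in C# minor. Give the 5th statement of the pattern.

A3 B3 C#4

Taking 3-note groups, the heads are D#3, E3, F#3: the pattern moves up a 2nd.
Continuing the starts: G#3 → A3.
So cell 5 is A3 B3 C#4.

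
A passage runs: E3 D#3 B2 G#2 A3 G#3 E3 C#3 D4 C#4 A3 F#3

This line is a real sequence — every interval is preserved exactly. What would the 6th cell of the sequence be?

With a 4-note motive the entries are E3, A3, D4, each up a 4th from the previous.
Carrying on: G4 → C5 → F5.
So cell 6 is F5 E5 C5 A4.

F5 E5 C5 A4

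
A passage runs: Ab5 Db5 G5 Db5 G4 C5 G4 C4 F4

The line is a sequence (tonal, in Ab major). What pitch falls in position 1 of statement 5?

With 3-note cells, note 1 of each statement runs Ab5, Db5, G4.
Carrying that down a 5th forward: C4 → F3.

F3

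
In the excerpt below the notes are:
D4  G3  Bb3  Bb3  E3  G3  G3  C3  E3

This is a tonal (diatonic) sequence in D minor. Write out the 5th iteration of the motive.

Taking 3-note groups, the heads are D4, Bb3, G3: the pattern moves down a 3rd.
Continuing the starts: E3 → C3.
From C3 the diatonic shape gives C3 F2 A2.

C3 F2 A2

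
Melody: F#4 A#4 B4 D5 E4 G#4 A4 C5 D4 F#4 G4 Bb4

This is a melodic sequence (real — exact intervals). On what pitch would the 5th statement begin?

Bb3

With a 4-note motive the entries are F#4, E4, D4, each down a 2nd from the previous.
Continuing: C4 → Bb3. Statement 5 starts on Bb3.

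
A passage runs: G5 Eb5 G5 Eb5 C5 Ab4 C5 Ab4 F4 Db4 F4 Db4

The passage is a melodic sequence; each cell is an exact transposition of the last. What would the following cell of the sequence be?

Bb3 Gb3 Bb3 Gb3

Unit = 4 notes; the statements start on G5, C5, F4, moving down a 5th each time.
Statement 4 starts on Bb3 and keeps the same exact contour: Bb3 Gb3 Bb3 Gb3.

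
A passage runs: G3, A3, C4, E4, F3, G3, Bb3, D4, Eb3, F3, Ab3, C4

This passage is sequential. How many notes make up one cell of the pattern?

4

There are 12 notes; a 4-note unit gives 3 cells:
G3 A3 C4 E4 | F3 G3 Bb3 D4 | Eb3 F3 Ab3 C4
Each cell is the previous one down a 2nd — so the unit is 4 notes.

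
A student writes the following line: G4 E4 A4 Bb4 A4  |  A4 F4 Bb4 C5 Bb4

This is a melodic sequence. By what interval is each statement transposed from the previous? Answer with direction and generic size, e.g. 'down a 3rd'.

up a 2nd

The 5-note cells begin on G4, A4 — each up a 2nd from the last.
G4 to A4 is up a 2nd.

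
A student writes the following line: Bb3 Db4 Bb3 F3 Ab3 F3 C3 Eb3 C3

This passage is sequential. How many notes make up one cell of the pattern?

3

Try groups of 3 (3 cells in 9 notes):
Bb3 Db4 Bb3 | F3 Ab3 F3 | C3 Eb3 C3
Every group is a transposition down a 4th of the one before; no shorter unit works.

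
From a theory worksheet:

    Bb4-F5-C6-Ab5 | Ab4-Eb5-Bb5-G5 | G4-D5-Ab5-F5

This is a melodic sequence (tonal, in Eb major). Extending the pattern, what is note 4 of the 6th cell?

Grouping in 4s, the 4th note of each cell is Ab5, G5, F5.
Each moves down a 2nd. Continuing: Eb5 → D5 → C5.

C5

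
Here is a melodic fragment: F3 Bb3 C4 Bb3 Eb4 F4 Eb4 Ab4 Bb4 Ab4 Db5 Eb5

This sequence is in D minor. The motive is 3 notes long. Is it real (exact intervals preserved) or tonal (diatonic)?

Each cell has the same semitone pattern (5, 2) — intervals are preserved exactly.
And Eb4 lies outside D minor, so the sequence is real rather than tonal.

real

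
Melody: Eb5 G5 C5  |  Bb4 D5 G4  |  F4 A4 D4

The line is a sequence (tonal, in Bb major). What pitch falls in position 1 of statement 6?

The unit is 3 notes. Position-1 pitches of the 3 shown cells: Eb5, Bb4, F4.
Each moves down a 4th. Continuing: C4 → G3 → D3.

D3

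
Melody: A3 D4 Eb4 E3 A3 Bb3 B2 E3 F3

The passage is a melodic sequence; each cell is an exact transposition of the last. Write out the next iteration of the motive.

F#2 B2 C3

With a 3-note motive the entries are A3, E3, B2, each down a 4th from the previous.
Statement 4 starts on F#2 and keeps the same exact contour: F#2 B2 C3.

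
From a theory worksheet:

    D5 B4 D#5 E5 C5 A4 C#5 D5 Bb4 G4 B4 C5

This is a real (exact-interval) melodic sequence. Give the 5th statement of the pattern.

Gb4 Eb4 G4 Ab4

With a 4-note motive the entries are D5, C5, Bb4, each down a 2nd from the previous.
Extending down a 2nd: Ab4 → Gb4.
Statement 5 starts on Gb4 and keeps the same exact contour: Gb4 Eb4 G4 Ab4.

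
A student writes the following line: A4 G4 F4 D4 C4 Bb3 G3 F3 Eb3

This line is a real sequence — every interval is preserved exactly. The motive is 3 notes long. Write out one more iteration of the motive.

C3 Bb2 Ab2

The 3-note cells begin on A4, D4, G3 — each down a 5th from the last.
Statement 4 starts on C3 and keeps the same exact contour: C3 Bb2 Ab2.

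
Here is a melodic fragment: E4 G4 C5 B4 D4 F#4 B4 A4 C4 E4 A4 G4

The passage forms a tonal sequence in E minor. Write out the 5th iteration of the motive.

Unit = 4 notes; the statements start on E4, D4, C4, moving down a 2nd each time.
Extending down a 2nd: B3 → A3.
Statement 5 starts on A3 and keeps the same diatonic contour: A3 C4 F#4 E4.

A3 C4 F#4 E4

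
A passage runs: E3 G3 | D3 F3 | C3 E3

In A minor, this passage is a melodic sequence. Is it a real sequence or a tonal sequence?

Every note is diatonic to A minor.
Cell 1 has +3 semitones from note 1 to 2, but cell 3 has +4 — the interval quality changes while the contour stays the same, which is the hallmark of a tonal sequence.

tonal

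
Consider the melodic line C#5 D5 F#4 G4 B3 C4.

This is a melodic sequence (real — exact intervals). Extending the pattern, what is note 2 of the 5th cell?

Bb2

The unit is 2 notes. Position-2 pitches of the 3 shown cells: D5, G4, C4.
Each moves down a 5th. Continuing: F3 → Bb2.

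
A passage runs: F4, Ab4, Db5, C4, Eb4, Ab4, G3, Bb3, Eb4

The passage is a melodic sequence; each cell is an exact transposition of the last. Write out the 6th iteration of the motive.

With a 3-note motive the entries are F4, C4, G3, each down a 4th from the previous.
Continuing the starts: D3 → A2 → E2.
From E2 the exact shape gives E2 G2 C3.

E2 G2 C3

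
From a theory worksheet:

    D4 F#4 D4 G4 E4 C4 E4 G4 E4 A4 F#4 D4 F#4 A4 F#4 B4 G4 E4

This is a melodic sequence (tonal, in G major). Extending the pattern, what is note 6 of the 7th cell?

With 6-note cells, note 6 of each statement runs C4, D4, E4.
Carrying that up a 2nd forward: F#4 → G4 → A4 → B4.

B4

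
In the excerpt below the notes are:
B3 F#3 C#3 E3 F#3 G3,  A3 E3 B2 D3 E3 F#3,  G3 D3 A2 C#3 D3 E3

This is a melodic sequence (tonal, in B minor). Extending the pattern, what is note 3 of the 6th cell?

The unit is 6 notes. Position-3 pitches of the 3 shown cells: C#3, B2, A2.
Each moves down a 2nd. Continuing: G2 → F#2 → E2.

E2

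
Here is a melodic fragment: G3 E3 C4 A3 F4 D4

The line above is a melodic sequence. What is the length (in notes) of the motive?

There are 6 notes; a 2-note unit gives 3 cells:
G3 E3 | C4 A3 | F4 D4
That's a consistent up a 4th shift per cell, and no other grouping gives one.

2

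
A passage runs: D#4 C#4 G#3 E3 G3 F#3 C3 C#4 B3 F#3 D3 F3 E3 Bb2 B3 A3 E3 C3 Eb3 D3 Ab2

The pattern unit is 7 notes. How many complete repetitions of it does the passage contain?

21 notes in groups of 7 gives 21/7 = 3 statements.
Starts: D#4, C#4, B3 — each down a 2nd.

3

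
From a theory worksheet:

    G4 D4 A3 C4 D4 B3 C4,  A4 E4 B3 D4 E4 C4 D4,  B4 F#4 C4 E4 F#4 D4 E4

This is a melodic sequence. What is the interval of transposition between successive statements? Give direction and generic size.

up a 2nd

The 7-note cells begin on G4, A4, B4 — each up a 2nd from the last.
G4 to A4 is up a 2nd.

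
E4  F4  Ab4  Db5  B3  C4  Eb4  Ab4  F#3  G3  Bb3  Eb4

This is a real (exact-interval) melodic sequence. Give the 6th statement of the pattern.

The 4-note cells begin on E4, B3, F#3 — each down a 4th from the last.
Carrying on: C#3 → G#2 → D#2.
From D#2 the exact shape gives D#2 E2 G2 C3.

D#2 E2 G2 C3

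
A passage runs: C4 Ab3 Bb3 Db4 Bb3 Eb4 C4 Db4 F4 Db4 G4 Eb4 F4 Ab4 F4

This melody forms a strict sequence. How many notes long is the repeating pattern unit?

15 notes total. Splitting into 3 groups of 5:
C4 Ab3 Bb3 Db4 Bb3 | Eb4 C4 Db4 F4 Db4 | G4 Eb4 F4 Ab4 F4
That's a consistent up a 3rd shift per cell, and no other grouping gives one.

5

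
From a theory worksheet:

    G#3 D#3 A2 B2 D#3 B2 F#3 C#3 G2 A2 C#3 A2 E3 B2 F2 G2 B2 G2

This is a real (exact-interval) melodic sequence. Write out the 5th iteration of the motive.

Taking 6-note groups, the heads are G#3, F#3, E3: the pattern moves down a 2nd.
Continuing the starts: D3 → C3.
So cell 5 is C3 G2 Db2 Eb2 G2 Eb2.

C3 G2 Db2 Eb2 G2 Eb2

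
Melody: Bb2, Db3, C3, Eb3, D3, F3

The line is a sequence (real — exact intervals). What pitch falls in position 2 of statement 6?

B3

The unit is 2 notes. Position-2 pitches of the 3 shown cells: Db3, Eb3, F3.
Each moves up a 2nd. Continuing: G3 → A3 → B3.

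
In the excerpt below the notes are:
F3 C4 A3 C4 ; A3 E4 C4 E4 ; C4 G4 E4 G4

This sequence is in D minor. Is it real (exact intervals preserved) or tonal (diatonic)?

Every note is diatonic to D minor.
Cell 1 has -3 semitones from note 2 to 3, but cell 2 has -4 — the interval quality changes while the contour stays the same, which is the hallmark of a tonal sequence.

tonal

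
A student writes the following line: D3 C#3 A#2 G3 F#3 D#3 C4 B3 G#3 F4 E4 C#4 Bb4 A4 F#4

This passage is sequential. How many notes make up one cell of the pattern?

Try groups of 3 (5 cells in 15 notes):
D3 C#3 A#2 | G3 F#3 D#3 | C4 B3 G#3 | F4 E4 C#4 | Bb4 A4 F#4
That's a consistent up a 4th shift per cell, and no other grouping gives one.

3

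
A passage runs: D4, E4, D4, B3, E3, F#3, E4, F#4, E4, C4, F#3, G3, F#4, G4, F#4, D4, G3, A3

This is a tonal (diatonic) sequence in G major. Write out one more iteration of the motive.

The 6-note cells begin on D4, E4, F#4 — each up a 2nd from the last.
Statement 4 starts on G4 and keeps the same diatonic contour: G4 A4 G4 E4 A3 B3.

G4 A4 G4 E4 A3 B3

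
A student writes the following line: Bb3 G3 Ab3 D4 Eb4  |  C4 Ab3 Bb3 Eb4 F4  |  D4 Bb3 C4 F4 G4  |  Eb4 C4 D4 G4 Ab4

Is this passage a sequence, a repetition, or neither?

Each 5-note cell is the previous one transposed up a 2nd.

sequence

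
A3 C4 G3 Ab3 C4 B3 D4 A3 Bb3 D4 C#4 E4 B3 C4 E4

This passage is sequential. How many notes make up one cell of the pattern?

5

There are 15 notes; a 5-note unit gives 3 cells:
A3 C4 G3 Ab3 C4 | B3 D4 A3 Bb3 D4 | C#4 E4 B3 C4 E4
Each cell is the previous one up a 2nd — so the unit is 5 notes.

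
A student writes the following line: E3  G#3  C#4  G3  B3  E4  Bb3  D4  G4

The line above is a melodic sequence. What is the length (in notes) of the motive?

3

9 notes total. Splitting into 3 groups of 3:
E3 G#3 C#4 | G3 B3 E4 | Bb3 D4 G4
Each cell is the previous one up a 3rd — so the unit is 3 notes.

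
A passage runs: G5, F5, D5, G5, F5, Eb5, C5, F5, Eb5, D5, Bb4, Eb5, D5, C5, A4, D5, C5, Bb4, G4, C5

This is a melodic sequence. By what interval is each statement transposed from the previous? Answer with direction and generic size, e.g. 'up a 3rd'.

down a 2nd

Unit = 4 notes; the statements start on G5, F5, Eb5, D5, C5, moving down a 2nd each time.
From G5 to F5: down a 2nd.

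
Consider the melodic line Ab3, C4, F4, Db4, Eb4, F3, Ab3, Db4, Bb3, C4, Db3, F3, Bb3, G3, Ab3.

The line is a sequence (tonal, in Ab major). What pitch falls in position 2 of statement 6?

G2

The unit is 5 notes. Position-2 pitches of the 3 shown cells: C4, Ab3, F3.
Each moves down a 3rd. Continuing: Db3 → Bb2 → G2.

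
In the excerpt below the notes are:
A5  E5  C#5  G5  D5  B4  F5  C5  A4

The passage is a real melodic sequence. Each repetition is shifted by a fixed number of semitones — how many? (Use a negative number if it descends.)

Taking 3-note groups, the heads are A5, G5, F5: the pattern moves down a 2nd.
A5→G5 is 79 − 81 = -2 semitones.

-2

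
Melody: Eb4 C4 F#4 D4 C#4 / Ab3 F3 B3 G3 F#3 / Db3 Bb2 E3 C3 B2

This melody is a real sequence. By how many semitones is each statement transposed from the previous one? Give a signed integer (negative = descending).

-7

Taking 5-note groups, the heads are Eb4, Ab3, Db3: the pattern moves down a 5th.
Eb4 to Ab3 spans -7 semitones.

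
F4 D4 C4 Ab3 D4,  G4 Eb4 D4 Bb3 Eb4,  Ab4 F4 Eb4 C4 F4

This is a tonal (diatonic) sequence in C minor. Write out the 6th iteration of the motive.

D5 Bb4 Ab4 F4 Bb4

The 5-note cells begin on F4, G4, Ab4 — each up a 2nd from the last.
Extending up a 2nd: Bb4 → C5 → D5.
So cell 6 is D5 Bb4 Ab4 F4 Bb4.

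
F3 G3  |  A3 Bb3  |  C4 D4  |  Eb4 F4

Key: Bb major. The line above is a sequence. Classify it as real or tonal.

tonal

Every note is diatonic to Bb major.
Cell 1 has +2 semitones from note 1 to 2, but cell 2 has +1 — the interval quality changes while the contour stays the same, which is the hallmark of a tonal sequence.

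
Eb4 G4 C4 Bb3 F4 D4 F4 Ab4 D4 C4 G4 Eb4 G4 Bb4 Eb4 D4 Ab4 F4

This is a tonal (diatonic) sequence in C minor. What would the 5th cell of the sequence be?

With a 6-note motive the entries are Eb4, F4, G4, each up a 2nd from the previous.
Continuing the starts: Ab4 → Bb4.
So cell 5 is Bb4 D5 G4 F4 C5 Ab4.

Bb4 D5 G4 F4 C5 Ab4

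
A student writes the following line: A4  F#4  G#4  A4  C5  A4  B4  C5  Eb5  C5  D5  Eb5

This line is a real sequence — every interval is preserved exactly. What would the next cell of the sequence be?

With a 4-note motive the entries are A4, C5, Eb5, each up a 3rd from the previous.
From Gb5 the exact shape gives Gb5 Eb5 F5 Gb5.

Gb5 Eb5 F5 Gb5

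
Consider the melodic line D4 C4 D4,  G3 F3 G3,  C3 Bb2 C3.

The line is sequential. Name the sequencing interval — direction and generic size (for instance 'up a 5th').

Unit = 3 notes; the statements start on D4, G3, C3, moving down a 5th each time.
From D4 to G3: down a 5th.

down a 5th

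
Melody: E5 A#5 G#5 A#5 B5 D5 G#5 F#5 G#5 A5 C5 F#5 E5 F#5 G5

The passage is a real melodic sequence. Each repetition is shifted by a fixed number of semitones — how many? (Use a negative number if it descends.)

-2

Unit = 5 notes; the statements start on E5, D5, C5, moving down a 2nd each time.
Counting half-steps from E5 to D5: -2.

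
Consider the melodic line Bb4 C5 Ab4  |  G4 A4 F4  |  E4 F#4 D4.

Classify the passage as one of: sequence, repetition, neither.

sequence

Each 3-note cell is the previous one transposed down a 3rd.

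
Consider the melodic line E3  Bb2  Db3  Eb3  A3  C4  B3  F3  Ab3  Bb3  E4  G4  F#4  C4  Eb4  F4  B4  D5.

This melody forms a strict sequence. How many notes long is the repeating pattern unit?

6

18 notes total. Splitting into 3 groups of 6:
E3 Bb2 Db3 Eb3 A3 C4 | B3 F3 Ab3 Bb3 E4 G4 | F#4 C4 Eb4 F4 B4 D5
Each cell is the previous one up a 5th — so the unit is 6 notes.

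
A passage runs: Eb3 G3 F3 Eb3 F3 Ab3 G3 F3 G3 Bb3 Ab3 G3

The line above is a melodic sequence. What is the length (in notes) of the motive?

Try groups of 4 (3 cells in 12 notes):
Eb3 G3 F3 Eb3 | F3 Ab3 G3 F3 | G3 Bb3 Ab3 G3
Each cell is the previous one up a 2nd — so the unit is 4 notes.

4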